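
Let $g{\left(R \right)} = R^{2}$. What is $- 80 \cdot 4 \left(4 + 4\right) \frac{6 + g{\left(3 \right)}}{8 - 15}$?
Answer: $\frac{38400}{7} \approx 5485.7$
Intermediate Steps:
$- 80 \cdot 4 \left(4 + 4\right) \frac{6 + g{\left(3 \right)}}{8 - 15} = - 80 \cdot 4 \left(4 + 4\right) \frac{6 + 3^{2}}{8 - 15} = - 80 \cdot 4 \cdot 8 \frac{6 + 9}{-7} = \left(-80\right) 32 \cdot 15 \left(- \frac{1}{7}\right) = \left(-2560\right) \left(- \frac{15}{7}\right) = \frac{38400}{7}$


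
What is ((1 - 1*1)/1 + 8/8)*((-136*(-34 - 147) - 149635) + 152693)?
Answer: 27674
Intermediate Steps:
((1 - 1*1)/1 + 8/8)*((-136*(-34 - 147) - 149635) + 152693) = ((1 - 1)*1 + 8*(⅛))*((-136*(-181) - 149635) + 152693) = (0*1 + 1)*((24616 - 149635) + 152693) = (0 + 1)*(-125019 + 152693) = 1*27674 = 27674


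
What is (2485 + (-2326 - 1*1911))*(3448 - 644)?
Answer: -4912608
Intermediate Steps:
(2485 + (-2326 - 1*1911))*(3448 - 644) = (2485 + (-2326 - 1911))*2804 = (2485 - 4237)*2804 = -1752*2804 = -4912608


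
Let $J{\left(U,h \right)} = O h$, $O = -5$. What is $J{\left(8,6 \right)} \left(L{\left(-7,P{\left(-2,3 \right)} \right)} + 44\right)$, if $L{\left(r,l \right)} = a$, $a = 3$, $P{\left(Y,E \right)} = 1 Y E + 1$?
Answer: $-1410$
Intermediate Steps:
$P{\left(Y,E \right)} = 1 + E Y$ ($P{\left(Y,E \right)} = Y E + 1 = E Y + 1 = 1 + E Y$)
$J{\left(U,h \right)} = - 5 h$
$L{\left(r,l \right)} = 3$
$J{\left(8,6 \right)} \left(L{\left(-7,P{\left(-2,3 \right)} \right)} + 44\right) = \left(-5\right) 6 \left(3 + 44\right) = \left(-30\right) 47 = -1410$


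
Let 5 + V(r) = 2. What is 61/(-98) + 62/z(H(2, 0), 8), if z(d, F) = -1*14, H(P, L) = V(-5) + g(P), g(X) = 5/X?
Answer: -495/98 ≈ -5.0510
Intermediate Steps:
V(r) = -3 (V(r) = -5 + 2 = -3)
H(P, L) = -3 + 5/P
z(d, F) = -14
61/(-98) + 62/z(H(2, 0), 8) = 61/(-98) + 62/(-14) = 61*(-1/98) + 62*(-1/14) = -61/98 - 31/7 = -495/98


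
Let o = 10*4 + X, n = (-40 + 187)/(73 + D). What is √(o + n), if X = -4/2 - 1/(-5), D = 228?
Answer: √1788370/215 ≈ 6.2200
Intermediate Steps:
n = 21/43 (n = (-40 + 187)/(73 + 228) = 147/301 = 147*(1/301) = 21/43 ≈ 0.48837)
X = -9/5 (X = -4*½ - 1*(-⅕) = -2 + ⅕ = -9/5 ≈ -1.8000)
o = 191/5 (o = 10*4 - 9/5 = 40 - 9/5 = 191/5 ≈ 38.200)
√(o + n) = √(191/5 + 21/43) = √(8318/215) = √1788370/215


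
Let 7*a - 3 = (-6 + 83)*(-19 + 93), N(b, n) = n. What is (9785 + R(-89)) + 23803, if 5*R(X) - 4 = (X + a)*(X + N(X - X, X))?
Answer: 271724/35 ≈ 7763.5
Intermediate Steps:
a = 5701/7 (a = 3/7 + ((-6 + 83)*(-19 + 93))/7 = 3/7 + (77*74)/7 = 3/7 + (1/7)*5698 = 3/7 + 814 = 5701/7 ≈ 814.43)
R(X) = 4/5 + 2*X*(5701/7 + X)/5 (R(X) = 4/5 + ((X + 5701/7)*(X + X))/5 = 4/5 + ((5701/7 + X)*(2*X))/5 = 4/5 + (2*X*(5701/7 + X))/5 = 4/5 + 2*X*(5701/7 + X)/5)
(9785 + R(-89)) + 23803 = (9785 + (4/5 + (2/5)*(-89)**2 + (11402/35)*(-89))) + 23803 = (9785 + (4/5 + (2/5)*7921 - 1014778/35)) + 23803 = (9785 + (4/5 + 15842/5 - 1014778/35)) + 23803 = (9785 - 903856/35) + 23803 = -561381/35 + 23803 = 271724/35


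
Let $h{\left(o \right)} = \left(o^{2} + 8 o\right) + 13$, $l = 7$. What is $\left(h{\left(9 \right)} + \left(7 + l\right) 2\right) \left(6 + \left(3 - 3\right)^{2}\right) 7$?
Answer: $8148$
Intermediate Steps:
$h{\left(o \right)} = 13 + o^{2} + 8 o$
$\left(h{\left(9 \right)} + \left(7 + l\right) 2\right) \left(6 + \left(3 - 3\right)^{2}\right) 7 = \left(\left(13 + 9^{2} + 8 \cdot 9\right) + \left(7 + 7\right) 2\right) \left(6 + \left(3 - 3\right)^{2}\right) 7 = \left(\left(13 + 81 + 72\right) + 14 \cdot 2\right) \left(6 + 0^{2}\right) 7 = \left(166 + 28\right) \left(6 + 0\right) 7 = 194 \cdot 6 \cdot 7 = 194 \cdot 42 = 8148$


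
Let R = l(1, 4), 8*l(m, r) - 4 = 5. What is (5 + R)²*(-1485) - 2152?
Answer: -3703213/64 ≈ -57863.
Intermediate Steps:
l(m, r) = 9/8 (l(m, r) = ½ + (⅛)*5 = ½ + 5/8 = 9/8)
R = 9/8 ≈ 1.1250
(5 + R)²*(-1485) - 2152 = (5 + 9/8)²*(-1485) - 2152 = (49/8)²*(-1485) - 2152 = (2401/64)*(-1485) - 2152 = -3565485/64 - 2152 = -3703213/64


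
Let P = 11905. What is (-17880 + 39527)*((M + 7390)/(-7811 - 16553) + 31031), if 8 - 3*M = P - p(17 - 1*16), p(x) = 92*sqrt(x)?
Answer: 16365907590363/24364 ≈ 6.7172e+8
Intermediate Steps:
M = -3935 (M = 8/3 - (11905 - 92*sqrt(17 - 1*16))/3 = 8/3 - (11905 - 92*sqrt(17 - 16))/3 = 8/3 - (11905 - 92*sqrt(1))/3 = 8/3 - (11905 - 92)/3 = 8/3 - 1/3*11813 = 8/3 - 11813/3 = -3935)
(-17880 + 39527)*((M + 7390)/(-7811 - 16553) + 31031) = (-17880 + 39527)*((-3935 + 7390)/(-7811 - 16553) + 31031) = 21647*(3455/(-24364) + 31031) = 21647*(3455*(-1/24364) + 31031) = 21647*(-3455/24364 + 31031) = 21647*(756035829/24364) = 16365907590363/24364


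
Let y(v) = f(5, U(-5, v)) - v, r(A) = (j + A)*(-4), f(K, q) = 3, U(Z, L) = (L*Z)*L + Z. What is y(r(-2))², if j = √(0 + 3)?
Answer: 73 - 40*√3 ≈ 3.7180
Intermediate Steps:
U(Z, L) = Z + Z*L² (U(Z, L) = Z*L² + Z = Z + Z*L²)
j = √3 ≈ 1.7320
r(A) = -4*A - 4*√3 (r(A) = (√3 + A)*(-4) = (A + √3)*(-4) = -4*A - 4*√3)
y(v) = 3 - v
y(r(-2))² = (3 - (-4*(-2) - 4*√3))² = (3 - (8 - 4*√3))² = (3 + (-8 + 4*√3))² = (-5 + 4*√3)²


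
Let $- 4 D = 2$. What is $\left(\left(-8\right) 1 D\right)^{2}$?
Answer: $16$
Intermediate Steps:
$D = - \frac{1}{2}$ ($D = \left(- \frac{1}{4}\right) 2 = - \frac{1}{2} \approx -0.5$)
$\left(\left(-8\right) 1 D\right)^{2} = \left(\left(-8\right) 1 \left(- \frac{1}{2}\right)\right)^{2} = \left(\left(-8\right) \left(- \frac{1}{2}\right)\right)^{2} = 4^{2} = 16$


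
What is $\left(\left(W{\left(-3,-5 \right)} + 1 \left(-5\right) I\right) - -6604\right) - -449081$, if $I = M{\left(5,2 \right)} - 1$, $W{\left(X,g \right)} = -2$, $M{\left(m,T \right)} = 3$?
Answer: $455673$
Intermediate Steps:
$I = 2$ ($I = 3 - 1 = 2$)
$\left(\left(W{\left(-3,-5 \right)} + 1 \left(-5\right) I\right) - -6604\right) - -449081 = \left(\left(-2 + 1 \left(-5\right) 2\right) - -6604\right) - -449081 = \left(\left(-2 - 10\right) + 6604\right) + 449081 = \left(-12 + 6604\right) + 449081 = 6592 + 449081 = 455673$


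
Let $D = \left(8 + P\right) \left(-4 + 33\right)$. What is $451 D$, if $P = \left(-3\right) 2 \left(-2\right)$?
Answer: $261580$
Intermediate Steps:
$P = 12$ ($P = \left(-6\right) \left(-2\right) = 12$)
$D = 580$ ($D = \left(8 + 12\right) \left(-4 + 33\right) = 20 \cdot 29 = 580$)
$451 D = 451 \cdot 580 = 261580$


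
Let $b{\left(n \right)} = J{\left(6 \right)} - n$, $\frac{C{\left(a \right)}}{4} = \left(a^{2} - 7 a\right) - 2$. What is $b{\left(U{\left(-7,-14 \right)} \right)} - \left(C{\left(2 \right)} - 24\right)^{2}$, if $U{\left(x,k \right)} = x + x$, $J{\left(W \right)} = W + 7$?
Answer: $-5157$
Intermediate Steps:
$J{\left(W \right)} = 7 + W$
$U{\left(x,k \right)} = 2 x$
$C{\left(a \right)} = -8 - 28 a + 4 a^{2}$ ($C{\left(a \right)} = 4 \left(\left(a^{2} - 7 a\right) - 2\right) = 4 \left(-2 + a^{2} - 7 a\right) = -8 - 28 a + 4 a^{2}$)
$b{\left(n \right)} = 13 - n$ ($b{\left(n \right)} = \left(7 + 6\right) - n = 13 - n$)
$b{\left(U{\left(-7,-14 \right)} \right)} - \left(C{\left(2 \right)} - 24\right)^{2} = \left(13 - 2 \left(-7\right)\right) - \left(\left(-8 - 56 + 4 \cdot 2^{2}\right) - 24\right)^{2} = \left(13 - -14\right) - \left(\left(-8 - 56 + 4 \cdot 4\right) - 24\right)^{2} = \left(13 + 14\right) - \left(\left(-8 - 56 + 16\right) - 24\right)^{2} = 27 - \left(-48 - 24\right)^{2} = 27 - \left(-72\right)^{2} = 27 - 5184 = -5157$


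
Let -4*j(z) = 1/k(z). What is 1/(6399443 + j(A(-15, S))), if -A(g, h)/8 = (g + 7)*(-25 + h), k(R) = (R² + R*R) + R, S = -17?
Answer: 57792000/369836609855999 ≈ 1.5626e-7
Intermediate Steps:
k(R) = R + 2*R² (k(R) = (R² + R²) + R = 2*R² + R = R + 2*R²)
A(g, h) = -8*(-25 + h)*(7 + g) (A(g, h) = -8*(g + 7)*(-25 + h) = -8*(7 + g)*(-25 + h) = -8*(-25 + h)*(7 + g))
j(z) = -1/(4*z*(1 + 2*z)) (j(z) = -1/(z*(1 + 2*z))/4 = -1/(4*z*(1 + 2*z)))
1/(6399443 + j(A(-15, S))) = 1/(6399443 - 1/(4*(1400 - 56*(-17) + 200*(-15) - 8*(-15)*(-17))*(1 + 2*(1400 - 56*(-17) + 200*(-15) - 8*(-15)*(-17))))) = 1/(6399443 - 1/(4*(1400 + 952 - 3000 - 2040)*(1 + 2*(1400 + 952 - 3000 - 2040)))) = 1/(6399443 - ¼/(-2688*(1 + 2*(-2688)))) = 1/(6399443 - ¼*(-1/2688)/(1 - 5376)) = 1/(6399443 - ¼*(-1/2688)/(-5375)) = 1/(6399443 - ¼*(-1/2688)*(-1/5375)) = 1/(6399443 - 1/57792000) = 1/(369836609855999/57792000) = 57792000/369836609855999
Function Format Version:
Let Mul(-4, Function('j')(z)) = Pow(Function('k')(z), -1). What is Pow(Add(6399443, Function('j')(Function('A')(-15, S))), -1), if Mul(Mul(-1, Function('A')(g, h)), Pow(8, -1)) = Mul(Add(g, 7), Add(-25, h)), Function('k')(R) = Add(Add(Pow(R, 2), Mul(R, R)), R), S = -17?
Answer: Rational(57792000, 369836609855999) ≈ 1.5626e-7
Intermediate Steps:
Function('k')(R) = Add(R, Mul(2, Pow(R, 2))) (Function('k')(R) = Add(Add(Pow(R, 2), Pow(R, 2)), R) = Add(Mul(2, Pow(R, 2)), R) = Add(R, Mul(2, Pow(R, 2))))
Function('A')(g, h) = Mul(-8, Add(-25, h), Add(7, g)) (Function('A')(g, h) = Mul(-8, Mul(Add(g, 7), Add(-25, h))) = Mul(-8, Mul(Add(7, g), Add(-25, h))) = Mul(-8, Mul(Add(-25, h), Add(7, g))) = Mul(-8, Add(-25, h), Add(7, g)))
Function('j')(z) = Mul(Rational(-1, 4), Pow(z, -1), Pow(Add(1, Mul(2, z)), -1)) (Function('j')(z) = Mul(Rational(-1, 4), Pow(Mul(z, Add(1, Mul(2, z))), -1)) = Mul(Rational(-1, 4), Mul(Pow(z, -1), Pow(Add(1, Mul(2, z)), -1))) = Mul(Rational(-1, 4), Pow(z, -1), Pow(Add(1, Mul(2, z)), -1)))
Pow(Add(6399443, Function('j')(Function('A')(-15, S))), -1) = Pow(Add(6399443, Mul(Rational(-1, 4), Pow(Add(1400, Mul(-56, -17), Mul(200, -15), Mul(-8, -15, -17)), -1), Pow(Add(1, Mul(2, Add(1400, Mul(-56, -17), Mul(200, -15), Mul(-8, -15, -17)))), -1))), -1) = Pow(Add(6399443, Mul(Rational(-1, 4), Pow(Add(1400, 952, -3000, -2040), -1), Pow(Add(1, Mul(2, Add(1400, 952, -3000, -2040))), -1))), -1) = Pow(Add(6399443, Mul(Rational(-1, 4), Pow(-2688, -1), Pow(Add(1, Mul(2, -2688)), -1))), -1) = Pow(Add(6399443, Mul(Rational(-1, 4), Rational(-1, 2688), Pow(Add(1, -5376), -1))), -1) = Pow(Add(6399443, Mul(Rational(-1, 4), Rational(-1, 2688), Pow(-5375, -1))), -1) = Pow(Add(6399443, Mul(Rational(-1, 4), Rational(-1, 2688), Rational(-1, 5375))), -1) = Pow(Add(6399443, Rational(-1, 57792000)), -1) = Pow(Rational(369836609855999, 57792000), -1) = Rational(57792000, 369836609855999)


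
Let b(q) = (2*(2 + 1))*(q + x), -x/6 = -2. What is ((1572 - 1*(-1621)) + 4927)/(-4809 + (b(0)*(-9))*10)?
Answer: -8120/11289 ≈ -0.71928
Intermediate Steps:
x = 12 (x = -6*(-2) = 12)
b(q) = 72 + 6*q (b(q) = (2*(2 + 1))*(q + 12) = (2*3)*(12 + q) = 6*(12 + q) = 72 + 6*q)
((1572 - 1*(-1621)) + 4927)/(-4809 + (b(0)*(-9))*10) = ((1572 - 1*(-1621)) + 4927)/(-4809 + ((72 + 6*0)*(-9))*10) = ((1572 + 1621) + 4927)/(-4809 + ((72 + 0)*(-9))*10) = (3193 + 4927)/(-4809 + (72*(-9))*10) = 8120/(-4809 - 648*10) = 8120/(-4809 - 6480) = 8120/(-11289) = 8120*(-1/11289) = -8120/11289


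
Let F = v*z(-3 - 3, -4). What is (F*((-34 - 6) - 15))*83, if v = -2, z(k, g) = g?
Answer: -36520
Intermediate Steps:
F = 8 (F = -2*(-4) = 8)
(F*((-34 - 6) - 15))*83 = (8*((-34 - 6) - 15))*83 = (8*(-40 - 15))*83 = (8*(-55))*83 = -440*83 = -36520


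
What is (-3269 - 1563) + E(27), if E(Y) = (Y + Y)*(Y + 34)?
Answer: -1538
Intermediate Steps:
E(Y) = 2*Y*(34 + Y) (E(Y) = (2*Y)*(34 + Y) = 2*Y*(34 + Y))
(-3269 - 1563) + E(27) = (-3269 - 1563) + 2*27*(34 + 27) = -4832 + 2*27*61 = -4832 + 3294 = -1538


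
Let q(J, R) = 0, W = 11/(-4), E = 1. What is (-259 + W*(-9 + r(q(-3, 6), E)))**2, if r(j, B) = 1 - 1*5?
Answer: 797449/16 ≈ 49841.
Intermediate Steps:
W = -11/4 (W = 11*(-1/4) = -11/4 ≈ -2.7500)
r(j, B) = -4 (r(j, B) = 1 - 5 = -4)
(-259 + W*(-9 + r(q(-3, 6), E)))**2 = (-259 - 11*(-9 - 4)/4)**2 = (-259 - 11/4*(-13))**2 = (-259 + 143/4)**2 = (-893/4)**2 = 797449/16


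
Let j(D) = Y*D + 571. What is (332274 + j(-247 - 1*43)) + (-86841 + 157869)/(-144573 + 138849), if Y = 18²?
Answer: 37980742/159 ≈ 2.3887e+5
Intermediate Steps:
Y = 324
j(D) = 571 + 324*D (j(D) = 324*D + 571 = 571 + 324*D)
(332274 + j(-247 - 1*43)) + (-86841 + 157869)/(-144573 + 138849) = (332274 + (571 + 324*(-247 - 1*43))) + (-86841 + 157869)/(-144573 + 138849) = (332274 + (571 + 324*(-247 - 43))) + 71028/(-5724) = (332274 + (571 + 324*(-290))) + 71028*(-1/5724) = (332274 + (571 - 93960)) - 1973/159 = (332274 - 93389) - 1973/159 = 238885 - 1973/159 = 37980742/159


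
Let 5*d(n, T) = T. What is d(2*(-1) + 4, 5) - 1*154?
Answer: -153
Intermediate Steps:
d(n, T) = T/5
d(2*(-1) + 4, 5) - 1*154 = (⅕)*5 - 1*154 = 1 - 154 = -153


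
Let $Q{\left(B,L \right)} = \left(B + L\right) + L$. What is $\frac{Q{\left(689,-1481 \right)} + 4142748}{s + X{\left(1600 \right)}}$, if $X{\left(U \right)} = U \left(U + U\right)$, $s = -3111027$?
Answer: $\frac{4140475}{2008973} \approx 2.061$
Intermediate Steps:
$Q{\left(B,L \right)} = B + 2 L$
$X{\left(U \right)} = 2 U^{2}$ ($X{\left(U \right)} = U 2 U = 2 U^{2}$)
$\frac{Q{\left(689,-1481 \right)} + 4142748}{s + X{\left(1600 \right)}} = \frac{\left(689 + 2 \left(-1481\right)\right) + 4142748}{-3111027 + 2 \cdot 1600^{2}} = \frac{\left(689 - 2962\right) + 4142748}{-3111027 + 2 \cdot 2560000} = \frac{-2273 + 4142748}{-3111027 + 5120000} = \frac{4140475}{2008973}$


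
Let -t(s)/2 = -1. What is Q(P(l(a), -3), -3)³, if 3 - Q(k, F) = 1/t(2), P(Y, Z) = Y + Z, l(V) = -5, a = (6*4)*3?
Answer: 125/8 ≈ 15.625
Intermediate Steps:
a = 72 (a = 24*3 = 72)
t(s) = 2 (t(s) = -2*(-1) = 2)
Q(k, F) = 5/2 (Q(k, F) = 3 - 1/2 = 3 - 1*½ = 3 - ½ = 5/2)
Q(P(l(a), -3), -3)³ = (5/2)³ = 125/8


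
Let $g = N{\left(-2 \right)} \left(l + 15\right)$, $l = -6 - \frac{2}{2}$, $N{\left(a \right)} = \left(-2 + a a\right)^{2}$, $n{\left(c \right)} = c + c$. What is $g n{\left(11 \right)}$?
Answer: $704$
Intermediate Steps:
$n{\left(c \right)} = 2 c$
$N{\left(a \right)} = \left(-2 + a^{2}\right)^{2}$
$l = -7$ ($l = -6 - 2 \cdot \frac{1}{2} = -6 - 1 = -7$)
$g = 32$ ($g = \left(-2 + \left(-2\right)^{2}\right)^{2} \left(-7 + 15\right) = \left(-2 + 4\right)^{2} \cdot 8 = 2^{2} \cdot 8 = 4 \cdot 8 = 32$)
$g n{\left(11 \right)} = 32 \cdot 2 \cdot 11 = 32 \cdot 22 = 704$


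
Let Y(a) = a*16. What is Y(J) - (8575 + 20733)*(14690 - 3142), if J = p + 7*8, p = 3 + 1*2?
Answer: -338447808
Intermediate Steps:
p = 5 (p = 3 + 2 = 5)
J = 61 (J = 5 + 7*8 = 5 + 56 = 61)
Y(a) = 16*a
Y(J) - (8575 + 20733)*(14690 - 3142) = 16*61 - (8575 + 20733)*(14690 - 3142) = 976 - 29308*11548 = 976 - 1*338448784 = 976 - 338448784 = -338447808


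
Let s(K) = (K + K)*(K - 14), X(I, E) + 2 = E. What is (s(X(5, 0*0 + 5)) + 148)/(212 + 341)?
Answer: 82/553 ≈ 0.14828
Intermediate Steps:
X(I, E) = -2 + E
s(K) = 2*K*(-14 + K) (s(K) = (2*K)*(-14 + K) = 2*K*(-14 + K))
(s(X(5, 0*0 + 5)) + 148)/(212 + 341) = (2*(-2 + (0*0 + 5))*(-14 + (-2 + (0*0 + 5))) + 148)/(212 + 341) = (2*(-2 + (0 + 5))*(-14 + (-2 + (0 + 5))) + 148)/553 = (2*(-2 + 5)*(-14 + (-2 + 5)) + 148)*(1/553) = (2*3*(-14 + 3) + 148)*(1/553) = (2*3*(-11) + 148)*(1/553) = (-66 + 148)*(1/553) = 82*(1/553) = 82/553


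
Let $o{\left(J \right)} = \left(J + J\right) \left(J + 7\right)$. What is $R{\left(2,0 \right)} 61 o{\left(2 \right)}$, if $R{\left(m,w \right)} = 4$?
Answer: $8784$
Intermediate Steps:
$o{\left(J \right)} = 2 J \left(7 + J\right)$
$R{\left(2,0 \right)} 61 o{\left(2 \right)} = 4 \cdot 61 \cdot 2 \cdot 2 \left(7 + 2\right) = 244 \cdot 2 \cdot 2 \cdot 9 = 244 \cdot 36 = 8784$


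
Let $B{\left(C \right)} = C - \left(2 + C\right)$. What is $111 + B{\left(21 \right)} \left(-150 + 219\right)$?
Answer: $-27$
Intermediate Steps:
$B{\left(C \right)} = -2$
$111 + B{\left(21 \right)} \left(-150 + 219\right) = 111 - 2 \left(-150 + 219\right) = 111 - 138 = -27$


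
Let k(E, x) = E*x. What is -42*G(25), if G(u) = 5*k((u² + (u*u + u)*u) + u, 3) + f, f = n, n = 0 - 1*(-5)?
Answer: -10647210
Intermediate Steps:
n = 5 (n = 0 + 5 = 5)
f = 5
G(u) = 5 + 15*u + 15*u² + 15*u*(u + u²) (G(u) = 5*(((u² + (u*u + u)*u) + u)*3) + 5 = 5*(((u² + (u² + u)*u) + u)*3) + 5 = 5*(((u² + (u + u²)*u) + u)*3) + 5 = 5*(((u² + u*(u + u²)) + u)*3) + 5 = 5*((u + u² + u*(u + u²))*3) + 5 = 5*(3*u + 3*u² + 3*u*(u + u²)) + 5 = (15*u + 15*u² + 15*u*(u + u²)) + 5 = 5 + 15*u + 15*u² + 15*u*(u + u²))
-42*G(25) = -42*(5 + 15*25*(1 + 25² + 2*25)) = -42*(5 + 15*25*(1 + 625 + 50)) = -42*(5 + 15*25*676) = -42*(5 + 253500) = -42*253505 = -10647210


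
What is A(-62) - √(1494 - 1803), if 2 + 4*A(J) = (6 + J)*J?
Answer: 1735/2 - I*√309 ≈ 867.5 - 17.578*I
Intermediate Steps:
A(J) = -½ + J*(6 + J)/4 (A(J) = -½ + ((6 + J)*J)/4 = -½ + (J*(6 + J))/4 = -½ + J*(6 + J)/4)
A(-62) - √(1494 - 1803) = (-½ + (¼)*(-62)² + (3/2)*(-62)) - √(1494 - 1803) = (-½ + (¼)*3844 - 93) - √(-309) = (-½ + 961 - 93) - I*√309 = 1735/2 - I*√309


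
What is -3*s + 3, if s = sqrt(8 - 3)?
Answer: 3 - 3*sqrt(5) ≈ -3.7082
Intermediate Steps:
s = sqrt(5) ≈ 2.2361
-3*s + 3 = -3*sqrt(5) + 3 = 3 - 3*sqrt(5)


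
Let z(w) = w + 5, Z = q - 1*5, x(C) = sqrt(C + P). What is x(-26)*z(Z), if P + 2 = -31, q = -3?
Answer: -3*I*sqrt(59) ≈ -23.043*I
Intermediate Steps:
P = -33 (P = -2 - 31 = -33)
x(C) = sqrt(-33 + C) (x(C) = sqrt(C - 33) = sqrt(-33 + C))
Z = -8 (Z = -3 - 1*5 = -3 - 5 = -8)
z(w) = 5 + w
x(-26)*z(Z) = sqrt(-33 - 26)*(5 - 8) = sqrt(-59)*(-3) = (I*sqrt(59))*(-3) = -3*I*sqrt(59)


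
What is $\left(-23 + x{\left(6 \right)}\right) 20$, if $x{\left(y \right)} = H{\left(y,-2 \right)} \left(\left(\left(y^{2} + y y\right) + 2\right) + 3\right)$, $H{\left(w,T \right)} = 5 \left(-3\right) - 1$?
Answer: $-25100$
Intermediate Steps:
$H{\left(w,T \right)} = -16$ ($H{\left(w,T \right)} = -15 - 1 = -16$)
$x{\left(y \right)} = -80 - 32 y^{2}$ ($x{\left(y \right)} = - 16 \left(\left(\left(y^{2} + y y\right) + 2\right) + 3\right) = - 16 \left(\left(\left(y^{2} + y^{2}\right) + 2\right) + 3\right) = - 16 \left(\left(2 y^{2} + 2\right) + 3\right) = - 16 \left(\left(2 + 2 y^{2}\right) + 3\right) = - 16 \left(5 + 2 y^{2}\right) = -80 - 32 y^{2}$)
$\left(-23 + x{\left(6 \right)}\right) 20 = \left(-23 - \left(80 + 32 \cdot 6^{2}\right)\right) 20 = \left(-23 - 1232\right) 20 = \left(-1255\right) 20 = -25100$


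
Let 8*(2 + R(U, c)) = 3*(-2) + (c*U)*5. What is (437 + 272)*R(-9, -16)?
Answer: 247441/4 ≈ 61860.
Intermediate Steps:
R(U, c) = -11/4 + 5*U*c/8 (R(U, c) = -2 + (3*(-2) + (c*U)*5)/8 = -2 + (-6 + (U*c)*5)/8 = -2 + (-6 + 5*U*c)/8 = -2 + (-¾ + 5*U*c/8) = -11/4 + 5*U*c/8)
(437 + 272)*R(-9, -16) = (437 + 272)*(-11/4 + (5/8)*(-9)*(-16)) = 709*(-11/4 + 90) = 709*(349/4) = 247441/4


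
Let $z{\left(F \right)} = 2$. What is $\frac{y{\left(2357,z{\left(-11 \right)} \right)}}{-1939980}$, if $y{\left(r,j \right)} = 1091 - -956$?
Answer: $- \frac{2047}{1939980} \approx -0.0010552$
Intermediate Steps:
$y{\left(r,j \right)} = 2047$ ($y{\left(r,j \right)} = 1091 + 956 = 2047$)
$\frac{y{\left(2357,z{\left(-11 \right)} \right)}}{-1939980} = \frac{2047}{-1939980} = 2047 \left(- \frac{1}{1939980}\right) = - \frac{2047}{1939980}$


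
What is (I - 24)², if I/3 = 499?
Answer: 2169729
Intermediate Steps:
I = 1497 (I = 3*499 = 1497)
(I - 24)² = (1497 - 24)² = 1473² = 2169729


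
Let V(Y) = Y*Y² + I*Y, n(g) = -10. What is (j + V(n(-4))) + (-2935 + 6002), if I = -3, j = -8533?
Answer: -6436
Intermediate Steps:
V(Y) = Y³ - 3*Y (V(Y) = Y*Y² - 3*Y = Y³ - 3*Y)
(j + V(n(-4))) + (-2935 + 6002) = (-8533 - 10*(-3 + (-10)²)) + (-2935 + 6002) = (-8533 - 10*(-3 + 100)) + 3067 = (-8533 - 10*97) + 3067 = (-8533 - 970) + 3067 = -9503 + 3067 = -6436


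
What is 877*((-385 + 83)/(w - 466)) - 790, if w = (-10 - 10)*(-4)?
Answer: -20043/193 ≈ -103.85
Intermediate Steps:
w = 80 (w = -20*(-4) = 80)
877*((-385 + 83)/(w - 466)) - 790 = 877*((-385 + 83)/(80 - 466)) - 790 = 877*(-302/(-386)) - 790 = 877*(-302*(-1/386)) - 790 = 877*(151/193) - 790 = 132427/193 - 790 = -20043/193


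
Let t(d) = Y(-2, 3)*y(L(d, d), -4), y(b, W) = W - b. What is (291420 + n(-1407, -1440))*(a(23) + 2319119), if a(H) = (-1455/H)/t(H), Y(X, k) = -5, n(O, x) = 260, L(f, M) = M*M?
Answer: 8292485597310400/12259 ≈ 6.7644e+11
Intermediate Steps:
L(f, M) = M²
t(d) = 20 + 5*d² (t(d) = -5*(-4 - d²) = 20 + 5*d²)
a(H) = -1455/(H*(20 + 5*H²)) (a(H) = (-1455/H)/(20 + 5*H²) = -1455/(H*(20 + 5*H²)))
(291420 + n(-1407, -1440))*(a(23) + 2319119) = (291420 + 260)*(-291/(23*(4 + 23²)) + 2319119) = 291680*(-291*1/23/(4 + 529) + 2319119) = 291680*(-291*1/23/533 + 2319119) = 291680*(-291*1/23*1/533 + 2319119) = 291680*(-291/12259 + 2319119) = 291680*(28430079530/12259) = 8292485597310400/12259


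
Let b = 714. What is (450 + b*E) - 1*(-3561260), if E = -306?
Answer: 3343226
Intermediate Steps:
(450 + b*E) - 1*(-3561260) = (450 + 714*(-306)) - 1*(-3561260) = (450 - 218484) + 3561260 = -218034 + 3561260 = 3343226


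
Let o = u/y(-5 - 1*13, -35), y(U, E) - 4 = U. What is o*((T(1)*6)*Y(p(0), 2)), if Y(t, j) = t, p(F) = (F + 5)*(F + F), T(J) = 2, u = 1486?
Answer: 0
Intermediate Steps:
y(U, E) = 4 + U
p(F) = 2*F*(5 + F) (p(F) = (5 + F)*(2*F) = 2*F*(5 + F))
o = -743/7 (o = 1486/(4 + (-5 - 1*13)) = 1486/(4 + (-5 - 13)) = 1486/(4 - 18) = 1486/(-14) = 1486*(-1/14) = -743/7 ≈ -106.14)
o*((T(1)*6)*Y(p(0), 2)) = -743*2*6*2*0*(5 + 0)/7 = -8916*2*0*5/7 = -8916*0/7 = -743/7*0 = 0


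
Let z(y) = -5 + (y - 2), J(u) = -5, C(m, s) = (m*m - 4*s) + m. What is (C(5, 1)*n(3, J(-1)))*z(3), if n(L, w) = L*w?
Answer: 1560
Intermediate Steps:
C(m, s) = m + m² - 4*s (C(m, s) = (m² - 4*s) + m = m + m² - 4*s)
z(y) = -7 + y (z(y) = -5 + (-2 + y) = -7 + y)
(C(5, 1)*n(3, J(-1)))*z(3) = ((5 + 5² - 4*1)*(3*(-5)))*(-7 + 3) = ((5 + 25 - 4)*(-15))*(-4) = (26*(-15))*(-4) = -390*(-4) = 1560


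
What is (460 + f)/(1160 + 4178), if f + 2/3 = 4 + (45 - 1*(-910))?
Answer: 4255/16014 ≈ 0.26571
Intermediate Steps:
f = 2875/3 (f = -⅔ + (4 + (45 - 1*(-910))) = -⅔ + (4 + (45 + 910)) = -⅔ + (4 + 955) = -⅔ + 959 = 2875/3 ≈ 958.33)
(460 + f)/(1160 + 4178) = (460 + 2875/3)/(1160 + 4178) = (4255/3)/5338 = (4255/3)*(1/5338) = 4255/16014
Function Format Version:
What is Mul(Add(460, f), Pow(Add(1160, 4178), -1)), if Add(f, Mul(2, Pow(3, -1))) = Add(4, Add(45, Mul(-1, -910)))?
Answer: Rational(4255, 16014) ≈ 0.26571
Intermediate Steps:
f = Rational(2875, 3) (f = Add(Rational(-2, 3), Add(4, Add(45, Mul(-1, -910)))) = Add(Rational(-2, 3), Add(4, Add(45, 910))) = Add(Rational(-2, 3), Add(4, 955)) = Add(Rational(-2, 3), 959) = Rational(2875, 3) ≈ 958.33)
Mul(Add(460, f), Pow(Add(1160, 4178), -1)) = Mul(Add(460, Rational(2875, 3)), Pow(Add(1160, 4178), -1)) = Mul(Rational(4255, 3), Pow(5338, -1)) = Mul(Rational(4255, 3), Rational(1, 5338)) = Rational(4255, 16014)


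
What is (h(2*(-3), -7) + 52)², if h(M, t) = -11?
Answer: 1681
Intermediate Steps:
(h(2*(-3), -7) + 52)² = (-11 + 52)² = 41² = 1681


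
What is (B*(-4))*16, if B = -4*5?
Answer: 1280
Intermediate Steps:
B = -20
(B*(-4))*16 = -20*(-4)*16 = 80*16 = 1280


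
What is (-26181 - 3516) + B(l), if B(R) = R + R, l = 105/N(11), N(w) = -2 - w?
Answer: -386271/13 ≈ -29713.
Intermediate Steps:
l = -105/13 (l = 105/(-2 - 1*11) = 105/(-2 - 11) = 105/(-13) = 105*(-1/13) = -105/13 ≈ -8.0769)
B(R) = 2*R
(-26181 - 3516) + B(l) = (-26181 - 3516) + 2*(-105/13) = -29697 - 210/13 = -386271/13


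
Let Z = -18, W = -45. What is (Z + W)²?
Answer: 3969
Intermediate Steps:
(Z + W)² = (-18 - 45)² = (-63)² = 3969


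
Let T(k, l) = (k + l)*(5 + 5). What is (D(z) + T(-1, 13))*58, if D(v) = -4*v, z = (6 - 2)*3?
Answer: 4176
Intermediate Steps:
T(k, l) = 10*k + 10*l (T(k, l) = (k + l)*10 = 10*k + 10*l)
z = 12 (z = 4*3 = 12)
(D(z) + T(-1, 13))*58 = (-4*12 + (10*(-1) + 10*13))*58 = (-48 + (-10 + 130))*58 = (-48 + 120)*58 = 72*58 = 4176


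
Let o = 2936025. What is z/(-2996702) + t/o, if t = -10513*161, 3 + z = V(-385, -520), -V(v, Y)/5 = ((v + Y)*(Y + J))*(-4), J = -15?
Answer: -33503186107711/8798391989550 ≈ -3.8079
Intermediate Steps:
V(v, Y) = 20*(-15 + Y)*(Y + v) (V(v, Y) = -5*(v + Y)*(Y - 15)*(-4) = -5*(Y + v)*(-15 + Y)*(-4) = -5*(-15 + Y)*(Y + v)*(-4) = -(-20)*(-15 + Y)*(Y + v) = 20*(-15 + Y)*(Y + v))
z = 9683497 (z = -3 + (-300*(-520) - 300*(-385) + 20*(-520)**2 + 20*(-520)*(-385)) = -3 + (156000 + 115500 + 20*270400 + 4004000) = -3 + (156000 + 115500 + 5408000 + 4004000) = -3 + 9683500 = 9683497)
t = -1692593
z/(-2996702) + t/o = 9683497/(-2996702) - 1692593/2936025 = 9683497*(-1/2996702) - 1692593*1/2936025 = -9683497/2996702 - 1692593/2936025 = -33503186107711/8798391989550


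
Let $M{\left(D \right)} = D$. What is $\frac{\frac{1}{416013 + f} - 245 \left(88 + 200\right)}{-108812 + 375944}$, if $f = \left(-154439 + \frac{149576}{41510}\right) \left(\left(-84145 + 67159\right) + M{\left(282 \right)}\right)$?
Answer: $- \frac{539784773623294475}{2043562728848337468} \approx -0.26414$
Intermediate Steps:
$f = \frac{7648777485504}{2965}$ ($f = \left(-154439 + \frac{149576}{41510}\right) \left(\left(-84145 + 67159\right) + 282\right) = \left(-154439 + 149576 \cdot \frac{1}{41510}\right) \left(-16986 + 282\right) = \left(-154439 + \frac{10684}{2965}\right) \left(-16704\right) = \left(- \frac{457900951}{2965}\right) \left(-16704\right) = \frac{7648777485504}{2965} \approx 2.5797 \cdot 10^{9}$)
$\frac{\frac{1}{416013 + f} - 245 \left(88 + 200\right)}{-108812 + 375944} = \frac{\frac{1}{416013 + \frac{7648777485504}{2965}} - 245 \left(88 + 200\right)}{-108812 + 375944} = \frac{\frac{1}{\frac{7650010964049}{2965}} - 70560}{267132} = \left(\frac{2965}{7650010964049} - 70560\right) \frac{1}{267132} = \left(- \frac{539784773623294475}{7650010964049}\right) \frac{1}{267132} = - \frac{539784773623294475}{2043562728848337468}$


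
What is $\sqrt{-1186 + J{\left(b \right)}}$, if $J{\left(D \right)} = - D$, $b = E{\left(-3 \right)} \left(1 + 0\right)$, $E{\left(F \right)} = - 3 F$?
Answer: $i \sqrt{1195} \approx 34.569 i$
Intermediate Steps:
$b = 9$ ($b = \left(-3\right) \left(-3\right) \left(1 + 0\right) = 9 \cdot 1 = 9$)
$\sqrt{-1186 + J{\left(b \right)}} = \sqrt{-1186 - 9} = \sqrt{-1195} = i \sqrt{1195}$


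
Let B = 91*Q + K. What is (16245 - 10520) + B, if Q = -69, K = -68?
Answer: -622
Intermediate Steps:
B = -6347 (B = 91*(-69) - 68 = -6279 - 68 = -6347)
(16245 - 10520) + B = (16245 - 10520) - 6347 = 5725 - 6347 = -622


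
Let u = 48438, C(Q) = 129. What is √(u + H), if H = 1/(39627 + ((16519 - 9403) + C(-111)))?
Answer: √2956042489974/7812 ≈ 220.09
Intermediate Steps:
H = 1/46872 (H = 1/(39627 + ((16519 - 9403) + 129)) = 1/(39627 + (7116 + 129)) = 1/(39627 + 7245) = 1/46872 ≈ 2.1335e-5)
√(u + H) = √(48438 + 1/46872) = √(2270385937/46872) = √2956042489974/7812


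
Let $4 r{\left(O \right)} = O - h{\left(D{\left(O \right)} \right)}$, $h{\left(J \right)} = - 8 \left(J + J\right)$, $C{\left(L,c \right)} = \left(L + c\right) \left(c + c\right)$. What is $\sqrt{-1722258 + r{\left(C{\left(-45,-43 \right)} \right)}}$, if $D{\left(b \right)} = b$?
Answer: $i \sqrt{1690094} \approx 1300.0 i$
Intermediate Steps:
$C{\left(L,c \right)} = 2 c \left(L + c\right)$ ($C{\left(L,c \right)} = \left(L + c\right) 2 c = 2 c \left(L + c\right)$)
$h{\left(J \right)} = - 16 J$ ($h{\left(J \right)} = - 8 \cdot 2 J = - 16 J$)
$r{\left(O \right)} = \frac{17 O}{4}$ ($r{\left(O \right)} = \frac{O - - 16 O}{4} = \frac{O + 16 O}{4} = \frac{17 O}{4}$)
$\sqrt{-1722258 + r{\left(C{\left(-45,-43 \right)} \right)}} = \sqrt{-1722258 + \frac{17 \cdot 2 \left(-43\right) \left(-45 - 43\right)}{4}} = \sqrt{-1722258 + \frac{17 \cdot 2 \left(-43\right) \left(-88\right)}{4}} = \sqrt{-1722258 + \frac{17}{4} \cdot 7568} = \sqrt{-1722258 + 32164} = \sqrt{-1690094} = i \sqrt{1690094}$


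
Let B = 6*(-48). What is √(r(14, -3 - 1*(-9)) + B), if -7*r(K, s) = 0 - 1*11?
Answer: I*√14035/7 ≈ 16.924*I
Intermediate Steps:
B = -288
r(K, s) = 11/7 (r(K, s) = -(0 - 1*11)/7 = -(0 - 11)/7 = -⅐*(-11) = 11/7)
√(r(14, -3 - 1*(-9)) + B) = √(11/7 - 288) = √(-2005/7) = I*√14035/7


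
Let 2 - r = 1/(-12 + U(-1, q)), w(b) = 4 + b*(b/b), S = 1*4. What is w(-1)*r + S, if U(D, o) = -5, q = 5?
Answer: 173/17 ≈ 10.176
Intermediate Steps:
S = 4
w(b) = 4 + b (w(b) = 4 + b*1 = 4 + b)
r = 35/17 (r = 2 - 1/(-12 - 5) = 2 - 1/(-17) = 2 - 1*(-1/17) = 2 + 1/17 = 35/17 ≈ 2.0588)
w(-1)*r + S = (4 - 1)*(35/17) + 4 = 3*(35/17) + 4 = 105/17 + 4 = 173/17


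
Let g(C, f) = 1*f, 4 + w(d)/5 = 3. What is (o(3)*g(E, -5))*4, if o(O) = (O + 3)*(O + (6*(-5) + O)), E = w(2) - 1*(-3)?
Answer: 2880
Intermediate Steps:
w(d) = -5 (w(d) = -20 + 5*3 = -20 + 15 = -5)
E = -2 (E = -5 - 1*(-3) = -5 + 3 = -2)
o(O) = (-30 + 2*O)*(3 + O) (o(O) = (3 + O)*(O + (-30 + O)) = (3 + O)*(-30 + 2*O) = (-30 + 2*O)*(3 + O))
g(C, f) = f
(o(3)*g(E, -5))*4 = ((-90 - 24*3 + 2*3²)*(-5))*4 = ((-90 - 72 + 2*9)*(-5))*4 = ((-90 - 72 + 18)*(-5))*4 = -144*(-5)*4 = 720*4 = 2880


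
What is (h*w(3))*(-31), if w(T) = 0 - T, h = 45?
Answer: 4185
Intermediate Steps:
w(T) = -T
(h*w(3))*(-31) = (45*(-1*3))*(-31) = (45*(-3))*(-31) = -135*(-31) = 4185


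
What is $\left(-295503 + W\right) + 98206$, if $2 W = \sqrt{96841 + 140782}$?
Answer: $-197297 + \frac{\sqrt{237623}}{2} \approx -1.9705 \cdot 10^{5}$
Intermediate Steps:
$W = \frac{\sqrt{237623}}{2}$ ($W = \frac{\sqrt{96841 + 140782}}{2} = \frac{\sqrt{237623}}{2} \approx 243.73$)
$\left(-295503 + W\right) + 98206 = \left(-295503 + \frac{\sqrt{237623}}{2}\right) + 98206 = -197297 + \frac{\sqrt{237623}}{2}$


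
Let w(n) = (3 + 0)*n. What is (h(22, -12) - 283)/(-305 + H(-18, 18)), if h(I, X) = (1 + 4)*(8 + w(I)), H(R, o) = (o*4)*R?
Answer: -87/1601 ≈ -0.054341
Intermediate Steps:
w(n) = 3*n
H(R, o) = 4*R*o (H(R, o) = (4*o)*R = 4*R*o)
h(I, X) = 40 + 15*I (h(I, X) = (1 + 4)*(8 + 3*I) = 5*(8 + 3*I) = 40 + 15*I)
(h(22, -12) - 283)/(-305 + H(-18, 18)) = ((40 + 15*22) - 283)/(-305 + 4*(-18)*18) = ((40 + 330) - 283)/(-305 - 1296) = (370 - 283)/(-1601) = 87*(-1/1601) = -87/1601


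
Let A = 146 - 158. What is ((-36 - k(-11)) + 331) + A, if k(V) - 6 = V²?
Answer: 156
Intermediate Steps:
k(V) = 6 + V²
A = -12
((-36 - k(-11)) + 331) + A = ((-36 - (6 + (-11)²)) + 331) - 12 = ((-36 - (6 + 121)) + 331) - 12 = ((-36 - 1*127) + 331) - 12 = ((-36 - 127) + 331) - 12 = (-163 + 331) - 12 = 168 - 12 = 156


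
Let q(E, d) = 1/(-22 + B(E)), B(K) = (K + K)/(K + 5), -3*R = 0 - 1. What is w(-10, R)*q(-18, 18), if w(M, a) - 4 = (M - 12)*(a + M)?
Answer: -169/15 ≈ -11.267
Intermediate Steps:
R = ⅓ (R = -(0 - 1)/3 = -⅓*(-1) = ⅓ ≈ 0.33333)
w(M, a) = 4 + (-12 + M)*(M + a) (w(M, a) = 4 + (M - 12)*(a + M) = 4 + (-12 + M)*(M + a))
B(K) = 2*K/(5 + K) (B(K) = (2*K)/(5 + K) = 2*K/(5 + K))
q(E, d) = 1/(-22 + 2*E/(5 + E))
w(-10, R)*q(-18, 18) = (4 + (-10)² - 12*(-10) - 12*⅓ - 10*⅓)*((5 - 18)/(10*(-11 - 2*(-18)))) = (4 + 100 + 120 - 4 - 10/3)*((⅒)*(-13)/(-11 + 36)) = 650*((⅒)*(-13)/25)/3 = 650*((⅒)*(1/25)*(-13))/3 = (650/3)*(-13/250) = -169/15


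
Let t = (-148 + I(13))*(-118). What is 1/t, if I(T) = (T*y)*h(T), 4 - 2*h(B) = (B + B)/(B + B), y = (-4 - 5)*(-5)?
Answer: -1/86081 ≈ -1.1617e-5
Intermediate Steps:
y = 45 (y = -9*(-5) = 45)
h(B) = 3/2 (h(B) = 2 - (B + B)/(2*(B + B)) = 2 - 2*B/(2*(2*B)) = 2 - 2*B*1/(2*B)/2 = 2 - ½*1 = 2 - ½ = 3/2)
I(T) = 135*T/2 (I(T) = (T*45)*(3/2) = (45*T)*(3/2) = 135*T/2)
t = -86081 (t = (-148 + (135/2)*13)*(-118) = (-148 + 1755/2)*(-118) = (1459/2)*(-118) = -86081)
1/t = 1/(-86081) = -1/86081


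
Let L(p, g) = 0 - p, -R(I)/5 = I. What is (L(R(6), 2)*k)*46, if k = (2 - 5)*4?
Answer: -16560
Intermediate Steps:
k = -12 (k = -3*4 = -12)
R(I) = -5*I
L(p, g) = -p
(L(R(6), 2)*k)*46 = (-(-5)*6*(-12))*46 = (-1*(-30)*(-12))*46 = (30*(-12))*46 = -360*46 = -16560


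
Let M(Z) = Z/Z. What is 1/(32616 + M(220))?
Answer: 1/32617 ≈ 3.0659e-5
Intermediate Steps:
M(Z) = 1
1/(32616 + M(220)) = 1/(32616 + 1) = 1/32617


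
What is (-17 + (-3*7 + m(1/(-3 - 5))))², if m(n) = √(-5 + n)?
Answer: (152 - I*√82)²/16 ≈ 1438.9 - 172.05*I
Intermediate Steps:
(-17 + (-3*7 + m(1/(-3 - 5))))² = (-17 + (-3*7 + √(-5 + 1/(-3 - 5))))² = (-17 + (-21 + √(-5 + 1/(-8))))² = (-17 + (-21 + √(-5 - ⅛)))² = (-17 + (-21 + √(-41/8)))² = (-17 + (-21 + I*√82/4))² = (-38 + I*√82/4)²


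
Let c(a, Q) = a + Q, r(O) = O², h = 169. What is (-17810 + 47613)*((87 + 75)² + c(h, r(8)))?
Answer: 789094031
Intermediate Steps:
c(a, Q) = Q + a
(-17810 + 47613)*((87 + 75)² + c(h, r(8))) = (-17810 + 47613)*((87 + 75)² + (8² + 169)) = 29803*(162² + (64 + 169)) = 29803*(26244 + 233) = 29803*26477 = 789094031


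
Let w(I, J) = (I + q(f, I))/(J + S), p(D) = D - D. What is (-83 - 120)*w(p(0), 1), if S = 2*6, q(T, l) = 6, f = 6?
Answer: -1218/13 ≈ -93.692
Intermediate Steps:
p(D) = 0
S = 12
w(I, J) = (6 + I)/(12 + J) (w(I, J) = (I + 6)/(J + 12) = (6 + I)/(12 + J))
(-83 - 120)*w(p(0), 1) = (-83 - 120)*((6 + 0)/(12 + 1)) = -203*6/13 = -1218/13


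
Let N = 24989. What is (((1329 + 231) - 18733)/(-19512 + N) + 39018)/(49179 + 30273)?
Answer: 213684413/435158604 ≈ 0.49105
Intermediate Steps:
(((1329 + 231) - 18733)/(-19512 + N) + 39018)/(49179 + 30273) = (((1329 + 231) - 18733)/(-19512 + 24989) + 39018)/(49179 + 30273) = ((1560 - 18733)/5477 + 39018)/79452 = (-17173*1/5477 + 39018)*(1/79452) = (-17173/5477 + 39018)*(1/79452) = (213684413/5477)*(1/79452) = 213684413/435158604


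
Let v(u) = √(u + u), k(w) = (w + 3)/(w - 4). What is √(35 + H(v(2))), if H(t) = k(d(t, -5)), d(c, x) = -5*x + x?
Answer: √583/4 ≈ 6.0363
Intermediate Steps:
d(c, x) = -4*x
k(w) = (3 + w)/(-4 + w)
v(u) = √2*√u (v(u) = √(2*u) = √2*√u)
H(t) = 23/16 (H(t) = (3 - 4*(-5))/(-4 - 4*(-5)) = (3 + 20)/(-4 + 20) = 23/16)
√(35 + H(v(2))) = √(35 + 23/16) = √(583/16) = √583/4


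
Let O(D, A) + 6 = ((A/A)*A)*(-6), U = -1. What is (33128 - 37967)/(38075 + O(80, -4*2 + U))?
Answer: -4839/38123 ≈ -0.12693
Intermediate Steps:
O(D, A) = -6 - 6*A (O(D, A) = -6 + ((A/A)*A)*(-6) = -6 + (1*A)*(-6) = -6 + A*(-6) = -6 - 6*A)
(33128 - 37967)/(38075 + O(80, -4*2 + U)) = (33128 - 37967)/(38075 + (-6 - 6*(-4*2 - 1))) = -4839/(38075 + (-6 - 6*(-8 - 1))) = -4839/(38075 + (-6 - 6*(-9))) = -4839/(38075 + (-6 + 54)) = -4839/(38075 + 48) = -4839/38123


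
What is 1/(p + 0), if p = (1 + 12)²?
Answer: 1/169 ≈ 0.0059172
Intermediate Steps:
p = 169 (p = 13² = 169)
1/(p + 0) = 1/(169 + 0) = 1/169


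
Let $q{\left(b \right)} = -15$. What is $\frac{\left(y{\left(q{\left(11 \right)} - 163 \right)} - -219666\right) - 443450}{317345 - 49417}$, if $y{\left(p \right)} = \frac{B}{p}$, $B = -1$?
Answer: $- \frac{39833551}{47691184} \approx -0.83524$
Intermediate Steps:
$y{\left(p \right)} = - \frac{1}{p}$
$\frac{\left(y{\left(q{\left(11 \right)} - 163 \right)} - -219666\right) - 443450}{317345 - 49417} = \frac{\left(- \frac{1}{-15 - 163} - -219666\right) - 443450}{317345 - 49417} = \frac{\left(- \frac{1}{-15 - 163} + 219666\right) - 443450}{267928} = \left(\left(- \frac{1}{-178} + 219666\right) - 443450\right) \frac{1}{267928} = \left(\left(\left(-1\right) \left(- \frac{1}{178}\right) + 219666\right) - 443450\right) \frac{1}{267928} = \left(\left(\frac{1}{178} + 219666\right) - 443450\right) \frac{1}{267928} = \left(\frac{39100549}{178} - 443450\right) \frac{1}{267928} = \left(- \frac{39833551}{178}\right) \frac{1}{267928} = - \frac{39833551}{47691184}$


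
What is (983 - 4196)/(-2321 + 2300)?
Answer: 153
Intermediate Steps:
(983 - 4196)/(-2321 + 2300) = -3213/(-21) = -3213*(-1/21) = 153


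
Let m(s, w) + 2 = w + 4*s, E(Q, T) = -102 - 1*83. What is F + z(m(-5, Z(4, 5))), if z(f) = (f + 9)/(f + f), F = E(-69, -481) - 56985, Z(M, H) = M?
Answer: -228679/4 ≈ -57170.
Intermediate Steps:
E(Q, T) = -185 (E(Q, T) = -102 - 83 = -185)
F = -57170 (F = -185 - 56985 = -57170)
m(s, w) = -2 + w + 4*s (m(s, w) = -2 + (w + 4*s) = -2 + w + 4*s)
z(f) = (9 + f)/(2*f) (z(f) = (9 + f)/((2*f)) = (9 + f)*(1/(2*f)) = (9 + f)/(2*f))
F + z(m(-5, Z(4, 5))) = -57170 + (9 + (-2 + 4 + 4*(-5)))/(2*(-2 + 4 + 4*(-5))) = -57170 + (9 + (-2 + 4 - 20))/(2*(-2 + 4 - 20)) = -57170 + (½)*(9 - 18)/(-18) = -57170 + (½)*(-1/18)*(-9) = -57170 + ¼ = -228679/4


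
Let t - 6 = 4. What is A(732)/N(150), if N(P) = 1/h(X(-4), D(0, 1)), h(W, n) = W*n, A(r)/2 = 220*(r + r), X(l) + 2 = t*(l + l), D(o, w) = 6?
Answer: -316926720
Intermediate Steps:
t = 10 (t = 6 + 4 = 10)
X(l) = -2 + 20*l (X(l) = -2 + 10*(l + l) = -2 + 10*(2*l) = -2 + 20*l)
A(r) = 880*r (A(r) = 2*(220*(r + r)) = 2*(220*(2*r)) = 2*(440*r) = 880*r)
N(P) = -1/492 (N(P) = 1/((-2 + 20*(-4))*6) = 1/((-2 - 80)*6) = 1/(-82*6) = 1/(-492) = -1/492)
A(732)/N(150) = (880*732)/(-1/492) = 644160*(-492) = -316926720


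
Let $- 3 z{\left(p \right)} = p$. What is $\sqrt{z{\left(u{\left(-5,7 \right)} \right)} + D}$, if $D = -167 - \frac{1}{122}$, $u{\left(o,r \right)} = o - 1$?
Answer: $\frac{i \sqrt{2455982}}{122} \approx 12.846 i$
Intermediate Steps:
$u{\left(o,r \right)} = -1 + o$
$z{\left(p \right)} = - \frac{p}{3}$
$D = - \frac{20375}{122}$ ($D = -167 - \frac{1}{122} = - \frac{20375}{122} \approx -167.01$)
$\sqrt{z{\left(u{\left(-5,7 \right)} \right)} + D} = \sqrt{- \frac{-1 - 5}{3} - \frac{20375}{122}} = \sqrt{\left(- \frac{1}{3}\right) \left(-6\right) - \frac{20375}{122}} = \sqrt{2 - \frac{20375}{122}} = \sqrt{- \frac{20131}{122}} = \frac{i \sqrt{2455982}}{122}$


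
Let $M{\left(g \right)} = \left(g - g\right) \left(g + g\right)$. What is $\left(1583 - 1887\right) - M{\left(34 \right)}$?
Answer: $-304$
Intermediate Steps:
$M{\left(g \right)} = 0$ ($M{\left(g \right)} = 0 \cdot 2 g = 0$)
$\left(1583 - 1887\right) - M{\left(34 \right)} = \left(1583 - 1887\right) - 0 = \left(1583 - 1887\right) + 0 = -304 + 0 = -304$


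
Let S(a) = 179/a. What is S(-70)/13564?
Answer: -179/949480 ≈ -0.00018852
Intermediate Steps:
S(-70)/13564 = (179/(-70))/13564 = (179*(-1/70))*(1/13564) = -179/70*1/13564 = -179/949480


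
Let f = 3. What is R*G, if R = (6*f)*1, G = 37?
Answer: 666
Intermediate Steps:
R = 18 (R = (6*3)*1 = 18*1 = 18)
R*G = 18*37 = 666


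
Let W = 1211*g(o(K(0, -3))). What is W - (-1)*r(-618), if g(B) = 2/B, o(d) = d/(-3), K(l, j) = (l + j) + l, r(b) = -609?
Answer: 1813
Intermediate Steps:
K(l, j) = j + 2*l (K(l, j) = (j + l) + l = j + 2*l)
o(d) = -d/3 (o(d) = d*(-⅓) = -d/3)
W = 2422 (W = 1211*(2/((-(-3 + 2*0)/3))) = 1211*(2/((-(-3 + 0)/3))) = 1211*(2/((-⅓*(-3)))) = 1211*(2/1) = 1211*(2*1) = 1211*2 = 2422)
W - (-1)*r(-618) = 2422 - (-1)*(-609) = 2422 - 1*609 = 2422 - 609 = 1813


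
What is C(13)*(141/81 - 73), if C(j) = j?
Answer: -25012/27 ≈ -926.37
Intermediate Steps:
C(13)*(141/81 - 73) = 13*(141/81 - 73) = 13*(141*(1/81) - 73) = 13*(47/27 - 73) = 13*(-1924/27) = -25012/27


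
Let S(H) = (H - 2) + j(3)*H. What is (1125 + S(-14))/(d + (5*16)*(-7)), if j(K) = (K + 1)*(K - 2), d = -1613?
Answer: -1053/2173 ≈ -0.48458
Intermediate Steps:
j(K) = (1 + K)*(-2 + K)
S(H) = -2 + 5*H (S(H) = (H - 2) + (-2 + 3**2 - 1*3)*H = (-2 + H) + (-2 + 9 - 3)*H = (-2 + H) + 4*H = -2 + 5*H)
(1125 + S(-14))/(d + (5*16)*(-7)) = (1125 + (-2 + 5*(-14)))/(-1613 + (5*16)*(-7)) = (1125 + (-2 - 70))/(-1613 + 80*(-7)) = (1125 - 72)/(-1613 - 560) = 1053/(-2173) = 1053*(-1/2173) = -1053/2173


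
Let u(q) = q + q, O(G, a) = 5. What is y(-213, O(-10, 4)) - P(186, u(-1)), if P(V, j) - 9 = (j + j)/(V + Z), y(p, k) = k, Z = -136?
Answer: -98/25 ≈ -3.9200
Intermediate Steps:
u(q) = 2*q
P(V, j) = 9 + 2*j/(-136 + V) (P(V, j) = 9 + (j + j)/(V - 136) = 9 + (2*j)/(-136 + V) = 9 + 2*j/(-136 + V))
y(-213, O(-10, 4)) - P(186, u(-1)) = 5 - (-1224 + 2*(2*(-1)) + 9*186)/(-136 + 186) = 5 - (-1224 + 2*(-2) + 1674)/50 = 5 - (-1224 - 4 + 1674)/50 = 5 - 446/50 = 5 - 1*223/25 = 5 - 223/25 = -98/25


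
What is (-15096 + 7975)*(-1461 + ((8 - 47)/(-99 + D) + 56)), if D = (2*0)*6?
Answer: 330072592/33 ≈ 1.0002e+7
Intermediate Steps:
D = 0 (D = 0*6 = 0)
(-15096 + 7975)*(-1461 + ((8 - 47)/(-99 + D) + 56)) = (-15096 + 7975)*(-1461 + ((8 - 47)/(-99 + 0) + 56)) = -7121*(-1461 + (-39/(-99) + 56)) = -7121*(-1461 + (-39*(-1/99) + 56)) = -7121*(-1461 + (13/33 + 56)) = -7121*(-1461 + 1861/33) = -7121*(-46352/33) = 330072592/33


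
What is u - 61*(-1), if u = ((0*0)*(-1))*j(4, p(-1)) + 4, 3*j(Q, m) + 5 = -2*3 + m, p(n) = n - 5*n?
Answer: 65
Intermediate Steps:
p(n) = -4*n
j(Q, m) = -11/3 + m/3 (j(Q, m) = -5/3 + (-2*3 + m)/3 = -5/3 + (-6 + m)/3 = -5/3 + (-2 + m/3) = -11/3 + m/3)
u = 4 (u = ((0*0)*(-1))*(-11/3 + (-4*(-1))/3) + 4 = (0*(-1))*(-11/3 + (⅓)*4) + 4 = 0*(-11/3 + 4/3) + 4 = 0*(-7/3) + 4 = 0 + 4 = 4)
u - 61*(-1) = 4 - 61*(-1) = 4 + 61 = 65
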